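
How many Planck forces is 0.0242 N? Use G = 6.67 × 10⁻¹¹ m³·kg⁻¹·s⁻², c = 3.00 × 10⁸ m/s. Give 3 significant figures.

Planck force: F_P = c⁴/G = 1.21 × 10⁴⁴ N.
0.0242 / 1.21 × 10⁴⁴ = 1.99 × 10⁻⁴⁶

1.99 × 10⁻⁴⁶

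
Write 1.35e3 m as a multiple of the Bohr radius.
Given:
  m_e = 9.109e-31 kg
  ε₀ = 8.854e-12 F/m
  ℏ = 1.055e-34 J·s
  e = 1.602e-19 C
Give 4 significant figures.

Bohr radius: a₀ = 4πε₀ℏ²/(m_e e²) = 5.297e-11 m.
1.35e3 / 5.297e-11 = 2.548e13

2.548e13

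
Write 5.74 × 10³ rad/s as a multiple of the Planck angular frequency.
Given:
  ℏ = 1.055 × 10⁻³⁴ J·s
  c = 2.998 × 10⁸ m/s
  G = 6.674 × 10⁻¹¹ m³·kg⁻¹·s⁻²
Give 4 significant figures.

3.095 × 10⁻⁴⁰

Planck angular frequency: ω_P = √(c⁵/(ℏG)) = 1.855 × 10⁴³ rad/s.
5.74 × 10³ / 1.855 × 10⁴³ = 3.095 × 10⁻⁴⁰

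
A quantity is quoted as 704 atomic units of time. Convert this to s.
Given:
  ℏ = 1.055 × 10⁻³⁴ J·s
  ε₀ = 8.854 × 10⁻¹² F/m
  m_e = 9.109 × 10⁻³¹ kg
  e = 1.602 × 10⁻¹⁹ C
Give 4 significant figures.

1.706 × 10⁻¹⁴ s

One atomic unit of time: τ_au = (4πε₀)²ℏ³/(m_e e⁴) = 2.423 × 10⁻¹⁷ s.
704 × 2.423 × 10⁻¹⁷ s = 1.706 × 10⁻¹⁴ s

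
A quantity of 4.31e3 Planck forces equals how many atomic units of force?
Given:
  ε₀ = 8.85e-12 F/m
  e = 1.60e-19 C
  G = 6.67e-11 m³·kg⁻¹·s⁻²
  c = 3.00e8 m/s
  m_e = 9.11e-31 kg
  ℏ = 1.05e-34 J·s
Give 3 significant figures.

6.28e54

Planck force: F_P = c⁴/G = 1.21e44 N
atomic unit of force: F_au = E_h/a₀ = m_e²e⁶/((4πε₀)³ℏ⁴) = 8.33e-8 N
4.31e3 × 1.21e44 / 8.33e-8 = 6.28e54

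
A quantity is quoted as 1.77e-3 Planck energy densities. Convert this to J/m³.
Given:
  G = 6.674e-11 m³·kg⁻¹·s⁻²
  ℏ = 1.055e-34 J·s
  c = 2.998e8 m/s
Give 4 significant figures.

One Planck energy density: u_P = c⁷/(ℏG²) = 4.632e113 J/m³.
1.77e-3 × 4.632e113 J/m³ = 8.199e110 J/m³

8.199e110 J/m³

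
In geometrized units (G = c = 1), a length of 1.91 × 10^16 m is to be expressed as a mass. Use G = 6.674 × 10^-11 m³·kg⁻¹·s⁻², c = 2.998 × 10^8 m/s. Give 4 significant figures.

2.572 × 10^43 kg

Length → mass via c²/G.
1.91 × 10^16 m × (c²/G) = 2.572 × 10^43 kg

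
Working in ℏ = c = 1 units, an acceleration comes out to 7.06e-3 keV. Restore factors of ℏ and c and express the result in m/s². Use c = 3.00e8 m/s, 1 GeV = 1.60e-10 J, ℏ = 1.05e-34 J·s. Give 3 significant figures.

Acceleration is [L]/[T]² = c·[E]/ℏ.
1 GeV → c/ℏ × (1 GeV in J) = 4.57e32 m/s².
Convert the energy scale: 7.06e-3 keV = 7.06e-9 GeV.
Result: 7.06e-9 × 4.57e32 = 3.23e24 m/s².

3.23e24 m/s²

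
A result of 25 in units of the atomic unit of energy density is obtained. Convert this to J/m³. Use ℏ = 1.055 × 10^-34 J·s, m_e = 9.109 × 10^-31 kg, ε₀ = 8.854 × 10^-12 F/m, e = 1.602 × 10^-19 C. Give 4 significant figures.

7.323 × 10^14 J/m³

One atomic unit of energy density: u_au = E_h/a₀³ = m_e⁴e¹⁰/((4πε₀)⁵ℏ⁸) = 2.929 × 10^13 J/m³.
25 × 2.929 × 10^13 J/m³ = 7.323 × 10^14 J/m³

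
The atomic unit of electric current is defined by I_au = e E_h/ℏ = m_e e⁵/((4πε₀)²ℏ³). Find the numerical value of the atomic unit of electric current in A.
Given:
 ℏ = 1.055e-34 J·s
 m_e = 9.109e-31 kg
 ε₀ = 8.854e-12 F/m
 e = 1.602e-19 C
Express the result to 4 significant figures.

6.612e-3 A

I_au = e E_h/ℏ = m_e e⁵/((4πε₀)²ℏ³)
E_h = 4.354e-18 J
e·E_h/ℏ = 6.612e-3 A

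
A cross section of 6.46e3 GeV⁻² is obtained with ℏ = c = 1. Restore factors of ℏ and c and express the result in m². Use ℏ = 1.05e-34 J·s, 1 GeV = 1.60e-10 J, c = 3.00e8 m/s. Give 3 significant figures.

Area is [L]² = [E]⁻²·(ℏc)²; restore (ℏc)².
1 GeV⁻² → (ℏc)² × (1 GeV in J)⁻² = 3.88e-32 m².
Result: 6.46e3 × 3.88e-32 = 2.50e-28 m².

2.50e-28 m²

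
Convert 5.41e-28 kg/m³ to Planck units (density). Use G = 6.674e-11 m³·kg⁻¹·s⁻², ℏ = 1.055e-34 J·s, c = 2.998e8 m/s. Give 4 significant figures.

1.050e-124

Planck density: ρ_P = c⁵/(ℏG²) = 5.154e96 kg/m³.
5.41e-28 / 5.154e96 = 1.050e-124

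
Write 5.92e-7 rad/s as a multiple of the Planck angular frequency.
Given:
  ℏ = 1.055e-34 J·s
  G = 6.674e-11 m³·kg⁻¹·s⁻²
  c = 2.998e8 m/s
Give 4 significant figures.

Planck angular frequency: ω_P = √(c⁵/(ℏG)) = 1.855e43 rad/s.
5.92e-7 / 1.855e43 = 3.192e-50

3.192e-50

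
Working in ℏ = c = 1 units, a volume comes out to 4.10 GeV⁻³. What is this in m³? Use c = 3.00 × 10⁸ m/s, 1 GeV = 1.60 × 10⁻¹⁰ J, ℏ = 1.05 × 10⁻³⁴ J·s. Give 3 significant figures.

Volume is [L]³ = [E]⁻³·(ℏc)³.
1 GeV⁻³ → (ℏc)³ × (1 GeV in J)⁻³ = 7.63 × 10⁻⁴⁸ m³.
Result: 4.10 × 7.63 × 10⁻⁴⁸ = 3.13 × 10⁻⁴⁷ m³.

3.13 × 10⁻⁴⁷ m³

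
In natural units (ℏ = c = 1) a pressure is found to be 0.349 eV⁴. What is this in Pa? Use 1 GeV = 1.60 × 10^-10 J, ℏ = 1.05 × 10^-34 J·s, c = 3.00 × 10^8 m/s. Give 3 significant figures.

7.32 Pa

Pressure is [E]/[L]³ = [E]⁴/(ℏc)³.
1 GeV⁴ → 1/(ℏc)³ × (1 GeV in J)⁴ = 2.10 × 10^37 Pa.
Convert the energy scale: 0.349 eV⁴ = 3.49 × 10^-37 GeV⁴.
Result: 3.49 × 10^-37 × 2.10 × 10^37 = 7.32 Pa.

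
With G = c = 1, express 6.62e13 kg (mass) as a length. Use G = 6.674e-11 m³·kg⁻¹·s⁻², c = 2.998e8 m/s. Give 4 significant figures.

In G = c = 1 units mass has dimensions of length; the conversion factor is G/c².
6.62e13 kg × (G/c²) = 4.916e-14 m

4.916e-14 m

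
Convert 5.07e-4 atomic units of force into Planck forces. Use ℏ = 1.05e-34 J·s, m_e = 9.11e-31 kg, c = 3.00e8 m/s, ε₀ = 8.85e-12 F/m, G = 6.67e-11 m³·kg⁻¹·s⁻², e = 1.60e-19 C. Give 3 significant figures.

3.48e-55

atomic unit of force: F_au = E_h/a₀ = m_e²e⁶/((4πε₀)³ℏ⁴) = 8.33e-8 N
Planck force: F_P = c⁴/G = 1.21e44 N
5.07e-4 × 8.33e-8 / 1.21e44 = 3.48e-55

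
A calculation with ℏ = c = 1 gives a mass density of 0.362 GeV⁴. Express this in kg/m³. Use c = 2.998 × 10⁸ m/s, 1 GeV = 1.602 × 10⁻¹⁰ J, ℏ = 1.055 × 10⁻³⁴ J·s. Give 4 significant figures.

8.384 × 10¹⁹ kg/m³

Mass density is [E]/(c²[L]³) = [E]⁴/(ℏ³c⁵).
1 GeV⁴ → 1/(ℏ³c⁵) × (1 GeV in J)⁴ = 2.316 × 10²⁰ kg/m³.
Result: 0.362 × 2.316 × 10²⁰ = 8.384 × 10¹⁹ kg/m³.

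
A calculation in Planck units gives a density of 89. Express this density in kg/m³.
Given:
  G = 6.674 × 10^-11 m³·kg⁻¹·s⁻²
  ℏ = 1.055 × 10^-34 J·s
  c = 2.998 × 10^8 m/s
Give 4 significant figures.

One Planck density: ρ_P = c⁵/(ℏG²) = 5.154 × 10^96 kg/m³.
89 × 5.154 × 10^96 kg/m³ = 4.587 × 10^98 kg/m³

4.587 × 10^98 kg/m³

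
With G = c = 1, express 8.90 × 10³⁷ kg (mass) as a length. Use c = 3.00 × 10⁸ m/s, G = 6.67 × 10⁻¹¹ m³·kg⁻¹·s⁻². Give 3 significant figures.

In G = c = 1 units mass has dimensions of length; the conversion factor is G/c².
8.90 × 10³⁷ kg × (G/c²) = 6.60 × 10¹⁰ m

6.60 × 10¹⁰ m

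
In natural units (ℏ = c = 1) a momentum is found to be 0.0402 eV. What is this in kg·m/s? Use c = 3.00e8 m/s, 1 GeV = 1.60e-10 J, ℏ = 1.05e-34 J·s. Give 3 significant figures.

2.14e-29 kg·m/s

Momentum is [E]/c; divide by c.
1 GeV → 1/c × (1 GeV in J) = 5.33e-19 kg·m/s.
Convert the energy scale: 0.0402 eV = 4.02e-11 GeV.
Result: 4.02e-11 × 5.33e-19 = 2.14e-29 kg·m/s.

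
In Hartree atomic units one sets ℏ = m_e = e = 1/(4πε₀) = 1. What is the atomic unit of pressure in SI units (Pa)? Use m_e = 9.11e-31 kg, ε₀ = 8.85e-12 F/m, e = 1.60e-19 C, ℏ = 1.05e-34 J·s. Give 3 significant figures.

P_au = E_h/a₀³ = m_e⁴e¹⁰/((4πε₀)⁵ℏ⁸)
E_h = 4.38e-18 J
a₀ = 5.26e-11 m
E_h/a₀³ = 3.01e13 Pa

3.01e13 Pa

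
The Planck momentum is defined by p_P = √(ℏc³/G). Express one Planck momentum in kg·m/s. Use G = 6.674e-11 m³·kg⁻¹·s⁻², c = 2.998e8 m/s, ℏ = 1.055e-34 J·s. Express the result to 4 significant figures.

p_P = √(ℏc³/G)
  = √(42.60)
  = 6.527 kg·m/s

6.527 kg·m/s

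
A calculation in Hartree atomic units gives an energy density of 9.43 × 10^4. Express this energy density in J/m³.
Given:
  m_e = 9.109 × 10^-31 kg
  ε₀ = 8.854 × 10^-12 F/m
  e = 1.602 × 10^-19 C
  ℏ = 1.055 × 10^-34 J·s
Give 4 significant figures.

One atomic unit of energy density: u_au = E_h/a₀³ = m_e⁴e¹⁰/((4πε₀)⁵ℏ⁸) = 2.929 × 10^13 J/m³.
9.43 × 10^4 × 2.929 × 10^13 J/m³ = 2.762 × 10^18 J/m³

2.762 × 10^18 J/m³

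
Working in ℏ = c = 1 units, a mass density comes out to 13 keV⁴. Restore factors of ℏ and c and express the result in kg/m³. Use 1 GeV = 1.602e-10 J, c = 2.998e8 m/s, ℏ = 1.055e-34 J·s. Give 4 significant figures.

3.011e-3 kg/m³

Mass density is [E]/(c²[L]³) = [E]⁴/(ℏ³c⁵).
1 GeV⁴ → 1/(ℏ³c⁵) × (1 GeV in J)⁴ = 2.316e20 kg/m³.
Convert the energy scale: 13 keV⁴ = 1.30e-23 GeV⁴.
Result: 1.30e-23 × 2.316e20 = 3.011e-3 kg/m³.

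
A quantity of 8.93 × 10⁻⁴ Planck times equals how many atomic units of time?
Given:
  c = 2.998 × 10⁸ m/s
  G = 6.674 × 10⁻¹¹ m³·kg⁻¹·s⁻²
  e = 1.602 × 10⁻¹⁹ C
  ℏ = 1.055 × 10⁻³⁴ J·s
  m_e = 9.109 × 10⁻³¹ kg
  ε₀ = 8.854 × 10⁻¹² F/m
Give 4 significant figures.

Planck time: t_P = √(ℏG/c⁵) = 5.392 × 10⁻⁴⁴ s
atomic unit of time: τ_au = (4πε₀)²ℏ³/(m_e e⁴) = 2.423 × 10⁻¹⁷ s
8.93 × 10⁻⁴ × 5.392 × 10⁻⁴⁴ / 2.423 × 10⁻¹⁷ = 1.987 × 10⁻³⁰

1.987 × 10⁻³⁰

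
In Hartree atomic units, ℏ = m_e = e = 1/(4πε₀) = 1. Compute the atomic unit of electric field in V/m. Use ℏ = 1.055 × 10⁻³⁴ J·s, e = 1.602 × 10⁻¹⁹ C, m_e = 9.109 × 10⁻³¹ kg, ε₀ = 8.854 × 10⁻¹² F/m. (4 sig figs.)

5.131 × 10¹¹ V/m

From ℏ = m_e = e = 1/(4πε₀) = 1 the electric field scale is E_au = E_h/(e a₀) = m_e²e⁵/((4πε₀)³ℏ⁴).
E_h = 4.354 × 10⁻¹⁸ J
a₀ = 5.297 × 10⁻¹¹ m
E_h/(e·a₀) = 5.131 × 10¹¹ V/m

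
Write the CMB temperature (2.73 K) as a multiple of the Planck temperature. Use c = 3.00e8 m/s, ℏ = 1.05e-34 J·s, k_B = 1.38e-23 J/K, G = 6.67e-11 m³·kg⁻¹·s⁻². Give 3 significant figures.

1.93e-32

Planck temperature: T_P = √(ℏc⁵/G) / k_B = 1.42e32 K.
2.73 / 1.42e32 = 1.93e-32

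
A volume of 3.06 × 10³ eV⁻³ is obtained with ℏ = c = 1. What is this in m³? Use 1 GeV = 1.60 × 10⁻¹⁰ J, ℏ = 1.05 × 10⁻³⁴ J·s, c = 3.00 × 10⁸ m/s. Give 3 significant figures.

2.34 × 10⁻¹⁷ m³

Volume is [L]³ = [E]⁻³·(ℏc)³.
1 GeV⁻³ → (ℏc)³ × (1 GeV in J)⁻³ = 7.63 × 10⁻⁴⁸ m³.
Convert the energy scale: 3.06 × 10³ eV⁻³ = 3.06 × 10³⁰ GeV⁻³.
Result: 3.06 × 10³⁰ × 7.63 × 10⁻⁴⁸ = 2.34 × 10⁻¹⁷ m³.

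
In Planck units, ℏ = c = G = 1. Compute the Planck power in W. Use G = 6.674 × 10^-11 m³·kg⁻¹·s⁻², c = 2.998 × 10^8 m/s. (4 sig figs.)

The unique combination of the constants set to 1 with dimensions of power is P_P = c⁵/G.
  = 2.422 × 10^42 / 6.674 × 10^-11
  = 3.629 × 10^52 W

3.629 × 10^52 W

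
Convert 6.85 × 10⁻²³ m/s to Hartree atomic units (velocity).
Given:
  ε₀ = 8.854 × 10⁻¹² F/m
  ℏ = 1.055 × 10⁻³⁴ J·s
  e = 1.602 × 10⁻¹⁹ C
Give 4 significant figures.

3.133 × 10⁻²⁹

atomic unit of velocity: v_au = e²/(4πε₀ℏ) = 2.186 × 10⁶ m/s.
6.85 × 10⁻²³ / 2.186 × 10⁶ = 3.133 × 10⁻²⁹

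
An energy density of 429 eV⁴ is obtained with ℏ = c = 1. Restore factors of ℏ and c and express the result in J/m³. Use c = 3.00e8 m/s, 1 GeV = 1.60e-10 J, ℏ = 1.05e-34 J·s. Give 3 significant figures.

9.00e3 J/m³

[E]/[L]³ = [E]⁴/(ℏc)³; restore (ℏc)⁻³.
1 GeV⁴ → 1/(ℏc)³ × (1 GeV in J)⁴ = 2.10e37 J/m³.
Convert the energy scale: 429 eV⁴ = 4.29e-34 GeV⁴.
Result: 4.29e-34 × 2.10e37 = 9.00e3 J/m³.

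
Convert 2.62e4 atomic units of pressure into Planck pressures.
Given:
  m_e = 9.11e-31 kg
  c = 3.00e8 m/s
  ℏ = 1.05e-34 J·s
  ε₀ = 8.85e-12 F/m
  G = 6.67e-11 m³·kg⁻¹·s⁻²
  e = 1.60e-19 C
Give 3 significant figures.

atomic unit of pressure: P_au = E_h/a₀³ = m_e⁴e¹⁰/((4πε₀)⁵ℏ⁸) = 3.01e13 Pa
Planck pressure: p_P = c⁷/(ℏG²) = 4.68e113 Pa
2.62e4 × 3.01e13 / 4.68e113 = 1.69e-96

1.69e-96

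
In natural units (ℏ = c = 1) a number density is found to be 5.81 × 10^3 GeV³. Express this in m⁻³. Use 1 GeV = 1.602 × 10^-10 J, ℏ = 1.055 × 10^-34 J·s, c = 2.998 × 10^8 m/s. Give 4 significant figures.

7.549 × 10^50 m⁻³

Number density is [L]⁻³ = [E]³/(ℏc)³.
1 GeV³ → 1/(ℏc)³ × (1 GeV in J)³ = 1.299 × 10^47 m⁻³.
Result: 5.81 × 10^3 × 1.299 × 10^47 = 7.549 × 10^50 m⁻³.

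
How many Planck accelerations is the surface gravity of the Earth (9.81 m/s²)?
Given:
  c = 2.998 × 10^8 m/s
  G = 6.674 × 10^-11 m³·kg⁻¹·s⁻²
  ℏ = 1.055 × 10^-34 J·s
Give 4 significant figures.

Planck acceleration: a_P = √(c⁷/(ℏG)) = 5.560 × 10^51 m/s².
9.81 / 5.560 × 10^51 = 1.764 × 10^-51

1.764 × 10^-51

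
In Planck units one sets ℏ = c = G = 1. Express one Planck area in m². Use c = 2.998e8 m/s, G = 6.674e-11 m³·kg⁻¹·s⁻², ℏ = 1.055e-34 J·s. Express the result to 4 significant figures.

A_P = ℏG/c³
  = 7.041e-45 / 2.695e25
  = 2.613e-70 m²

2.613e-70 m²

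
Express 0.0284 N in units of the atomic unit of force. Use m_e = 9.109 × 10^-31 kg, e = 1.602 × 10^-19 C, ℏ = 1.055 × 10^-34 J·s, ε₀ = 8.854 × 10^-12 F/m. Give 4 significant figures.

atomic unit of force: F_au = E_h/a₀ = m_e²e⁶/((4πε₀)³ℏ⁴) = 8.220 × 10^-8 N.
0.0284 / 8.220 × 10^-8 = 3.455 × 10^5

3.455 × 10^5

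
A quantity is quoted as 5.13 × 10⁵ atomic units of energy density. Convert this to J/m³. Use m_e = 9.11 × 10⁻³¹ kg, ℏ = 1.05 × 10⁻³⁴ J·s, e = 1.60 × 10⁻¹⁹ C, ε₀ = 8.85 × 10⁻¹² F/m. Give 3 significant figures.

1.55 × 10¹⁹ J/m³

One atomic unit of energy density: u_au = E_h/a₀³ = m_e⁴e¹⁰/((4πε₀)⁵ℏ⁸) = 3.01 × 10¹³ J/m³.
5.13 × 10⁵ × 3.01 × 10¹³ J/m³ = 1.55 × 10¹⁹ J/m³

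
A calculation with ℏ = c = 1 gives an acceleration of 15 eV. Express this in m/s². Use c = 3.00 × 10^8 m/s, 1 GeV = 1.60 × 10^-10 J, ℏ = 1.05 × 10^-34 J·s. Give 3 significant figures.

6.86 × 10^24 m/s²

Acceleration is [L]/[T]² = c·[E]/ℏ.
1 GeV → c/ℏ × (1 GeV in J) = 4.57 × 10^32 m/s².
Convert the energy scale: 15 eV = 1.50 × 10^-8 GeV.
Result: 1.50 × 10^-8 × 4.57 × 10^32 = 6.86 × 10^24 m/s².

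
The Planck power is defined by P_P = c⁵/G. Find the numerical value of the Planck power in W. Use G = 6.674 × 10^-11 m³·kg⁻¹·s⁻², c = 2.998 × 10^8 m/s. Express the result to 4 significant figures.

3.629 × 10^52 W

P_P = c⁵/G
  = 2.422 × 10^42 / 6.674 × 10^-11
  = 3.629 × 10^52 W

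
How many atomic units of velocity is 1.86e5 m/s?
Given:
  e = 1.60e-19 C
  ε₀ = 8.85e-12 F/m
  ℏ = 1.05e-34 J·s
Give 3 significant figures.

atomic unit of velocity: v_au = e²/(4πε₀ℏ) = 2.19e6 m/s.
1.86e5 / 2.19e6 = 0.0848

0.0848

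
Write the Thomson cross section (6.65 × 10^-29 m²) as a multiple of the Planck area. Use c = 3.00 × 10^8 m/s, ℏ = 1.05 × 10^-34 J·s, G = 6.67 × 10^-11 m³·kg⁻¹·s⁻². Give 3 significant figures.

2.56 × 10^41

Planck area: A_P = ℏG/c³ = 2.59 × 10^-70 m².
6.65 × 10^-29 / 2.59 × 10^-70 = 2.56 × 10^41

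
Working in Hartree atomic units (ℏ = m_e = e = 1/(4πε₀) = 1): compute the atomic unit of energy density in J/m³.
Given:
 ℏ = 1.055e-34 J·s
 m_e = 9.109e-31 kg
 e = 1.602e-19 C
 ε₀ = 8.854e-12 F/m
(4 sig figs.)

The unique combination of the constants set to 1 with dimensions of energy density is u_au = E_h/a₀³ = m_e⁴e¹⁰/((4πε₀)⁵ℏ⁸).
E_h = 4.354e-18 J
a₀ = 5.297e-11 m
E_h/a₀³ = 2.929e13 J/m³

2.929e13 J/m³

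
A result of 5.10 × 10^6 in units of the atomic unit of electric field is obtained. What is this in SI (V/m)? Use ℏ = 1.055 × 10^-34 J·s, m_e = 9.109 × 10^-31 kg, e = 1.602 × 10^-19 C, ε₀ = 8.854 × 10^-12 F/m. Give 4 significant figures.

One atomic unit of electric field: E_au = E_h/(e a₀) = m_e²e⁵/((4πε₀)³ℏ⁴) = 5.131 × 10^11 V/m.
5.10 × 10^6 × 5.131 × 10^11 V/m = 2.617 × 10^18 V/m

2.617 × 10^18 V/m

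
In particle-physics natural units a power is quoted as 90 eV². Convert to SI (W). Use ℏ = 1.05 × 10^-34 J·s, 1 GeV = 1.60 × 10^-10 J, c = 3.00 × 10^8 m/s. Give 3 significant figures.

Power is [E]/[T] = [E]²/ℏ.
1 GeV² → 1/ℏ × (1 GeV in J)² = 2.44 × 10^14 W.
Convert the energy scale: 90 eV² = 9.00 × 10^-17 GeV².
Result: 9.00 × 10^-17 × 2.44 × 10^14 = 0.0219 W.

0.0219 W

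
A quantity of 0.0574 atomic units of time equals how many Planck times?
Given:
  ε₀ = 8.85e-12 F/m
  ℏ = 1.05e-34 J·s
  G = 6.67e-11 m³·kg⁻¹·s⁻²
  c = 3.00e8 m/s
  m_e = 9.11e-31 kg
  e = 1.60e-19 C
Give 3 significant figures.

2.56e25

atomic unit of time: τ_au = (4πε₀)²ℏ³/(m_e e⁴) = 2.40e-17 s
Planck time: t_P = √(ℏG/c⁵) = 5.37e-44 s
0.0574 × 2.40e-17 / 5.37e-44 = 2.56e25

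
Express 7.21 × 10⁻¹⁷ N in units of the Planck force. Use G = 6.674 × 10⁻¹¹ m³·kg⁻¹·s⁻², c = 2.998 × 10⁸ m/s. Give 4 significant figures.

Planck force: F_P = c⁴/G = 1.210 × 10⁴⁴ N.
7.21 × 10⁻¹⁷ / 1.210 × 10⁴⁴ = 5.957 × 10⁻⁶¹

5.957 × 10⁻⁶¹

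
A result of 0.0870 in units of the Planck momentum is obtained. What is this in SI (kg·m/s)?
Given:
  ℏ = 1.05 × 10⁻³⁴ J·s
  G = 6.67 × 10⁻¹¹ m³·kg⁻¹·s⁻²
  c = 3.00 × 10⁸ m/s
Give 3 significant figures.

0.567 kg·m/s

One Planck momentum: p_P = √(ℏc³/G) = 6.52 kg·m/s.
0.0870 × 6.52 kg·m/s = 0.567 kg·m/s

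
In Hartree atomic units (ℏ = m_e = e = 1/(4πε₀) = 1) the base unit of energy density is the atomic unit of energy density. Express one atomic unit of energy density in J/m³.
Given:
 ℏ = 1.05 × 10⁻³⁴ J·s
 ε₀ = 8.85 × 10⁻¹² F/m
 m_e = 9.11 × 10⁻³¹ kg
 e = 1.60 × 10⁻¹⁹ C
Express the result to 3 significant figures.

u_au = E_h/a₀³ = m_e⁴e¹⁰/((4πε₀)⁵ℏ⁸)
E_h = 4.38 × 10⁻¹⁸ J
a₀ = 5.26 × 10⁻¹¹ m
E_h/a₀³ = 3.01 × 10¹³ J/m³

3.01 × 10¹³ J/m³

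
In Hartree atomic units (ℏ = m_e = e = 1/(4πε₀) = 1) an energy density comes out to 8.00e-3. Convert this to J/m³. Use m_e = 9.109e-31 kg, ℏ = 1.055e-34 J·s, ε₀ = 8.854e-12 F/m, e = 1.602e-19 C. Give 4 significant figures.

One atomic unit of energy density: u_au = E_h/a₀³ = m_e⁴e¹⁰/((4πε₀)⁵ℏ⁸) = 2.929e13 J/m³.
8.00e-3 × 2.929e13 J/m³ = 2.343e11 J/m³

2.343e11 J/m³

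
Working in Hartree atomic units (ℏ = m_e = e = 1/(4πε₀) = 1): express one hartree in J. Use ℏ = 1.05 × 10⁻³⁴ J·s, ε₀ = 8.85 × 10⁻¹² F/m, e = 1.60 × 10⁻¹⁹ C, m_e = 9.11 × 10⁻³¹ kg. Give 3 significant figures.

From ℏ = m_e = e = 1/(4πε₀) = 1 the energy scale is E_h = m_e e⁴/(4πε₀ℏ)².
  = 5.97 × 10⁻¹⁰⁶ / 1.36 × 10⁻⁸⁸
  = 4.38 × 10⁻¹⁸ J

4.38 × 10⁻¹⁸ J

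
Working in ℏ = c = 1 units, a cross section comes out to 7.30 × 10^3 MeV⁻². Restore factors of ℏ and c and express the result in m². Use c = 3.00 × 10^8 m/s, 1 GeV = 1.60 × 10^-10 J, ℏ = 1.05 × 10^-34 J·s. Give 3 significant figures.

2.83 × 10^-22 m²

Area is [L]² = [E]⁻²·(ℏc)²; restore (ℏc)².
1 GeV⁻² → (ℏc)² × (1 GeV in J)⁻² = 3.88 × 10^-32 m².
Convert the energy scale: 7.30 × 10^3 MeV⁻² = 7.30 × 10^9 GeV⁻².
Result: 7.30 × 10^9 × 3.88 × 10^-32 = 2.83 × 10^-22 m².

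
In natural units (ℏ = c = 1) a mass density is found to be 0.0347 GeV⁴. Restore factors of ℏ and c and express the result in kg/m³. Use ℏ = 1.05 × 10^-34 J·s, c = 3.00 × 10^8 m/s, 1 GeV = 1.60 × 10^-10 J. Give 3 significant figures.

8.08 × 10^18 kg/m³

Mass density is [E]/(c²[L]³) = [E]⁴/(ℏ³c⁵).
1 GeV⁴ → 1/(ℏ³c⁵) × (1 GeV in J)⁴ = 2.33 × 10^20 kg/m³.
Result: 0.0347 × 2.33 × 10^20 = 8.08 × 10^18 kg/m³.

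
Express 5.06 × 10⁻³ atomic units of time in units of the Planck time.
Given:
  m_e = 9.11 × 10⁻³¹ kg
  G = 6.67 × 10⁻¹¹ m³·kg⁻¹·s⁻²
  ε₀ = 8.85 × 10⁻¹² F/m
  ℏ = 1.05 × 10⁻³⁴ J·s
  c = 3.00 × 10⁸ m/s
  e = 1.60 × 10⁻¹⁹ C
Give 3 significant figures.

2.26 × 10²⁴

atomic unit of time: τ_au = (4πε₀)²ℏ³/(m_e e⁴) = 2.40 × 10⁻¹⁷ s
Planck time: t_P = √(ℏG/c⁵) = 5.37 × 10⁻⁴⁴ s
5.06 × 10⁻³ × 2.40 × 10⁻¹⁷ / 5.37 × 10⁻⁴⁴ = 2.26 × 10²⁴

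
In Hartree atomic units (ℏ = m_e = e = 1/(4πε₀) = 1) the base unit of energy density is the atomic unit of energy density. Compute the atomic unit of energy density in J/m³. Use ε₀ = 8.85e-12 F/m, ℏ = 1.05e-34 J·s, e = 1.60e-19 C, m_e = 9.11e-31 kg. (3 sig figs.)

u_au = E_h/a₀³ = m_e⁴e¹⁰/((4πε₀)⁵ℏ⁸)
E_h = 4.38e-18 J
a₀ = 5.26e-11 m
E_h/a₀³ = 3.01e13 J/m³

3.01e13 J/m³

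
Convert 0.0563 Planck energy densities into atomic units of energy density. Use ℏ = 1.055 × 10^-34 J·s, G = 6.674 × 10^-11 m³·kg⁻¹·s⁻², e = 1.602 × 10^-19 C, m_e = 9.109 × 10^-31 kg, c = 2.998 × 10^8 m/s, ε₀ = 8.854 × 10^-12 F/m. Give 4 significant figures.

8.904 × 10^98

Planck energy density: u_P = c⁷/(ℏG²) = 4.632 × 10^113 J/m³
atomic unit of energy density: u_au = E_h/a₀³ = m_e⁴e¹⁰/((4πε₀)⁵ℏ⁸) = 2.929 × 10^13 J/m³
0.0563 × 4.632 × 10^113 / 2.929 × 10^13 = 8.904 × 10^98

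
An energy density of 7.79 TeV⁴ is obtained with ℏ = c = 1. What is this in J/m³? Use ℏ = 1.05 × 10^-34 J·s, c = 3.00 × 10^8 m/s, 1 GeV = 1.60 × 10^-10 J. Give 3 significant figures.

1.63 × 10^50 J/m³

[E]/[L]³ = [E]⁴/(ℏc)³; restore (ℏc)⁻³.
1 GeV⁴ → 1/(ℏc)³ × (1 GeV in J)⁴ = 2.10 × 10^37 J/m³.
Convert the energy scale: 7.79 TeV⁴ = 7.79 × 10^12 GeV⁴.
Result: 7.79 × 10^12 × 2.10 × 10^37 = 1.63 × 10^50 J/m³.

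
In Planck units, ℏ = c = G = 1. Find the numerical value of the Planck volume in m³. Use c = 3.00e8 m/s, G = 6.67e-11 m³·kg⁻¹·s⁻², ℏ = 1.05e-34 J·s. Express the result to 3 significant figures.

4.18e-105 m³

The unique combination of the constants set to 1 with dimensions of volume is V_P = (ℏG/c³)^(3/2).
  = √(1.75e-209)
  = 4.18e-105 m³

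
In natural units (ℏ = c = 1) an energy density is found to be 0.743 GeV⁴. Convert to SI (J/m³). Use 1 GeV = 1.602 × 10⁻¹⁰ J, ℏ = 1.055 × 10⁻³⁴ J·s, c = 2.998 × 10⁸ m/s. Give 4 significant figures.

1.547 × 10³⁷ J/m³

[E]/[L]³ = [E]⁴/(ℏc)³; restore (ℏc)⁻³.
1 GeV⁴ → 1/(ℏc)³ × (1 GeV in J)⁴ = 2.082 × 10³⁷ J/m³.
Result: 0.743 × 2.082 × 10³⁷ = 1.547 × 10³⁷ J/m³.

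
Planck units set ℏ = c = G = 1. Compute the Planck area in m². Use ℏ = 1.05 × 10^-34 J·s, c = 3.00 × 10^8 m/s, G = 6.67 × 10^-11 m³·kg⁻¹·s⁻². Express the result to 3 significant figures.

2.59 × 10^-70 m²

Dimensional analysis gives A_P = ℏG/c³.
  = 7.00 × 10^-45 / 2.70 × 10^25
  = 2.59 × 10^-70 m²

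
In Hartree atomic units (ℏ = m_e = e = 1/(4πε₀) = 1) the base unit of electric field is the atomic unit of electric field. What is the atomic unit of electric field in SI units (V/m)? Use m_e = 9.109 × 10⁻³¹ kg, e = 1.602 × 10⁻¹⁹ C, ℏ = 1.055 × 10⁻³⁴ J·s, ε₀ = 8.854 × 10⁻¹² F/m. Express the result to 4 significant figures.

5.131 × 10¹¹ V/m

E_au = E_h/(e a₀) = m_e²e⁵/((4πε₀)³ℏ⁴)
E_h = 4.354 × 10⁻¹⁸ J
a₀ = 5.297 × 10⁻¹¹ m
E_h/(e·a₀) = 5.131 × 10¹¹ V/m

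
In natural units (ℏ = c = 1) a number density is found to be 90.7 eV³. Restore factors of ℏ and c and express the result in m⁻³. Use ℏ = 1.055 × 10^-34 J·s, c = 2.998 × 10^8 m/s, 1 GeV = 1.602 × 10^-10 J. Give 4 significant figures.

Number density is [L]⁻³ = [E]³/(ℏc)³.
1 GeV³ → 1/(ℏc)³ × (1 GeV in J)³ = 1.299 × 10^47 m⁻³.
Convert the energy scale: 90.7 eV³ = 9.07 × 10^-26 GeV³.
Result: 9.07 × 10^-26 × 1.299 × 10^47 = 1.179 × 10^22 m⁻³.

1.179 × 10^22 m⁻³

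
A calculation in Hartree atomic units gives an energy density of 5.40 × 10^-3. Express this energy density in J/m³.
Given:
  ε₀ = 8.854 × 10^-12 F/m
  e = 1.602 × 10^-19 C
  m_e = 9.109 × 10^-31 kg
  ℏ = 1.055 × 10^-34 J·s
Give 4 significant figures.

One atomic unit of energy density: u_au = E_h/a₀³ = m_e⁴e¹⁰/((4πε₀)⁵ℏ⁸) = 2.929 × 10^13 J/m³.
5.40 × 10^-3 × 2.929 × 10^13 J/m³ = 1.582 × 10^11 J/m³

1.582 × 10^11 J/m³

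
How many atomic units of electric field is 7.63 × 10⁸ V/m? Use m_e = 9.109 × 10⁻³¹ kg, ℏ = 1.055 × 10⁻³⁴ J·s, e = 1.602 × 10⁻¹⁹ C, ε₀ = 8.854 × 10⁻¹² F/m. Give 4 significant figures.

1.487 × 10⁻³

atomic unit of electric field: E_au = E_h/(e a₀) = m_e²e⁵/((4πε₀)³ℏ⁴) = 5.131 × 10¹¹ V/m.
7.63 × 10⁸ / 5.131 × 10¹¹ = 1.487 × 10⁻³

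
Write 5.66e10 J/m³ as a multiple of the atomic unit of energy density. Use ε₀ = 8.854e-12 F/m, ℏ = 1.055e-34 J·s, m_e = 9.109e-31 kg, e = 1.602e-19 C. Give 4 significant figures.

1.932e-3

atomic unit of energy density: u_au = E_h/a₀³ = m_e⁴e¹⁰/((4πε₀)⁵ℏ⁸) = 2.929e13 J/m³.
5.66e10 / 2.929e13 = 1.932e-3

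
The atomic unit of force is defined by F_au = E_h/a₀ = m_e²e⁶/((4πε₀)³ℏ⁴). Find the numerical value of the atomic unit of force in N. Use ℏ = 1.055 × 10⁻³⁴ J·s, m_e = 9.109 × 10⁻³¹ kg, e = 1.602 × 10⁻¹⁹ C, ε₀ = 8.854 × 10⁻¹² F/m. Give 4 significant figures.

8.220 × 10⁻⁸ N

F_au = E_h/a₀ = m_e²e⁶/((4πε₀)³ℏ⁴)
E_h = 4.354 × 10⁻¹⁸ J
a₀ = 5.297 × 10⁻¹¹ m
E_h/a₀ = 8.220 × 10⁻⁸ N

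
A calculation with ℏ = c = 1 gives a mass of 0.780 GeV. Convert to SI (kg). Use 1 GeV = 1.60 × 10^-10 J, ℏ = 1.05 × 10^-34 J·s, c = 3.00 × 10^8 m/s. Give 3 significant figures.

1.39 × 10^-27 kg

Mass is [E]/c²; divide by c².
1 GeV → 1/c² × (1 GeV in J) = 1.78 × 10^-27 kg.
Result: 0.780 × 1.78 × 10^-27 = 1.39 × 10^-27 kg.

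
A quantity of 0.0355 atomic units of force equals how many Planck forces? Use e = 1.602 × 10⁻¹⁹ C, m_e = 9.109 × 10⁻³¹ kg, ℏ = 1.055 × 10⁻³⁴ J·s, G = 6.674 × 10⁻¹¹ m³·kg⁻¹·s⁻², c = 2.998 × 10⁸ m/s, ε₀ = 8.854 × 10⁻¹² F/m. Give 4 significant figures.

atomic unit of force: F_au = E_h/a₀ = m_e²e⁶/((4πε₀)³ℏ⁴) = 8.220 × 10⁻⁸ N
Planck force: F_P = c⁴/G = 1.210 × 10⁴⁴ N
0.0355 × 8.220 × 10⁻⁸ / 1.210 × 10⁴⁴ = 2.411 × 10⁻⁵³

2.411 × 10⁻⁵³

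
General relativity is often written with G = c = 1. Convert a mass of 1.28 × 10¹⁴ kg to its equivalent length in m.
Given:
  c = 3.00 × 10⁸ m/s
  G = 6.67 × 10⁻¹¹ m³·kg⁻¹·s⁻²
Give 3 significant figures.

9.49 × 10⁻¹⁴ m

In G = c = 1 units mass has dimensions of length; the conversion factor is G/c².
1.28 × 10¹⁴ kg × (G/c²) = 9.49 × 10⁻¹⁴ m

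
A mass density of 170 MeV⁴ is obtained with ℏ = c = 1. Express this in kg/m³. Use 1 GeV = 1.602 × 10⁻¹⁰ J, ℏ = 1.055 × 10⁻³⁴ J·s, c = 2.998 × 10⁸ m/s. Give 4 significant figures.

3.937 × 10¹⁰ kg/m³

Mass density is [E]/(c²[L]³) = [E]⁴/(ℏ³c⁵).
1 GeV⁴ → 1/(ℏ³c⁵) × (1 GeV in J)⁴ = 2.316 × 10²⁰ kg/m³.
Convert the energy scale: 170 MeV⁴ = 1.70 × 10⁻¹⁰ GeV⁴.
Result: 1.70 × 10⁻¹⁰ × 2.316 × 10²⁰ = 3.937 × 10¹⁰ kg/m³.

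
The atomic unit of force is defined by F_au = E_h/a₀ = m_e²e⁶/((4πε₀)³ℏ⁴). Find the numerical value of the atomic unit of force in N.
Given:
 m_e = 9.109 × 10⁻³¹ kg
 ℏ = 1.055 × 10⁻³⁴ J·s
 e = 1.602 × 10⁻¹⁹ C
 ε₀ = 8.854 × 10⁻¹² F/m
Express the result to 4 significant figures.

8.220 × 10⁻⁸ N

F_au = E_h/a₀ = m_e²e⁶/((4πε₀)³ℏ⁴)
E_h = 4.354 × 10⁻¹⁸ J
a₀ = 5.297 × 10⁻¹¹ m
E_h/a₀ = 8.220 × 10⁻⁸ N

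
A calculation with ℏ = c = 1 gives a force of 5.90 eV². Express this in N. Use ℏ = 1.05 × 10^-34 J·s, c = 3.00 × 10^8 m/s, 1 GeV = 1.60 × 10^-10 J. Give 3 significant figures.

Force is [E]/[L] = [E]²/(ℏc); restore (ℏc)⁻¹.
1 GeV² → 1/(ℏc) × (1 GeV in J)² = 8.13 × 10^5 N.
Convert the energy scale: 5.90 eV² = 5.90 × 10^-18 GeV².
Result: 5.90 × 10^-18 × 8.13 × 10^5 = 4.79 × 10^-12 N.

4.79 × 10^-12 N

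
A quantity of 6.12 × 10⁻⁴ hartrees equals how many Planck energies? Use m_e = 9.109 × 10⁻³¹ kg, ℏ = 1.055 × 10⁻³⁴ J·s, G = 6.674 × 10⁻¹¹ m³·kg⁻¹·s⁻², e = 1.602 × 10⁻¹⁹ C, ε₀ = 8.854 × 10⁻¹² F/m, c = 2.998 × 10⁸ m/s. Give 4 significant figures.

1.362 × 10⁻³⁰

hartree: E_h = m_e e⁴/(4πε₀ℏ)² = 4.354 × 10⁻¹⁸ J
Planck energy: E_P = √(ℏc⁵/G) = 1.957 × 10⁹ J
6.12 × 10⁻⁴ × 4.354 × 10⁻¹⁸ / 1.957 × 10⁹ = 1.362 × 10⁻³⁰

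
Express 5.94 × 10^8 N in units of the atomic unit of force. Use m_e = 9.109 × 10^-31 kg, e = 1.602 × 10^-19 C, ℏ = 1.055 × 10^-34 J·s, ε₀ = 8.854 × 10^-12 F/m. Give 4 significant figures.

atomic unit of force: F_au = E_h/a₀ = m_e²e⁶/((4πε₀)³ℏ⁴) = 8.220 × 10^-8 N.
5.94 × 10^8 / 8.220 × 10^-8 = 7.226 × 10^15

7.226 × 10^15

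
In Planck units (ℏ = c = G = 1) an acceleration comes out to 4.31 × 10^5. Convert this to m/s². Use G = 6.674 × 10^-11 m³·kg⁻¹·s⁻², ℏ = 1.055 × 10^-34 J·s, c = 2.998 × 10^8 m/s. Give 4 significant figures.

2.396 × 10^57 m/s²

One Planck acceleration: a_P = √(c⁷/(ℏG)) = 5.560 × 10^51 m/s².
4.31 × 10^5 × 5.560 × 10^51 m/s² = 2.396 × 10^57 m/s²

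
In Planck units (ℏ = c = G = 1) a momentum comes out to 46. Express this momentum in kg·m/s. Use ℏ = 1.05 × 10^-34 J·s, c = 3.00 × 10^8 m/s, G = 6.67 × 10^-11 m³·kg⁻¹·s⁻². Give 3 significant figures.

One Planck momentum: p_P = √(ℏc³/G) = 6.52 kg·m/s.
46 × 6.52 kg·m/s = 300 kg·m/s

300 kg·m/s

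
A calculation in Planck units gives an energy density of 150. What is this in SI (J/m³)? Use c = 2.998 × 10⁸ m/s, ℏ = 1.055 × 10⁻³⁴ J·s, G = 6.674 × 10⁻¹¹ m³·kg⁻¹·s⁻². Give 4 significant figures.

6.948 × 10¹¹⁵ J/m³

One Planck energy density: u_P = c⁷/(ℏG²) = 4.632 × 10¹¹³ J/m³.
150 × 4.632 × 10¹¹³ J/m³ = 6.948 × 10¹¹⁵ J/m³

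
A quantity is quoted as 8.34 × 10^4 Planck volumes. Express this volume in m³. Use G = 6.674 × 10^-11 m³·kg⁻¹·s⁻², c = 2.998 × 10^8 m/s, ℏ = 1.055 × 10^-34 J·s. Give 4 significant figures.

3.523 × 10^-100 m³

One Planck volume: V_P = (ℏG/c³)^(3/2) = 4.224 × 10^-105 m³.
8.34 × 10^4 × 4.224 × 10^-105 m³ = 3.523 × 10^-100 m³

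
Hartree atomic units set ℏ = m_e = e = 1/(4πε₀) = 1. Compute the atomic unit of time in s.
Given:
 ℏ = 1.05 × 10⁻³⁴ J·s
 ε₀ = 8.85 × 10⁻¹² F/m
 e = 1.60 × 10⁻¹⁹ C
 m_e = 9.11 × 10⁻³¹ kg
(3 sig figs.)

2.40 × 10⁻¹⁷ s

The unique combination of the constants set to 1 with dimensions of time is τ_au = (4πε₀)²ℏ³/(m_e e⁴).
E_h = 4.38 × 10⁻¹⁸ J
ℏ/E_h = 2.40 × 10⁻¹⁷ s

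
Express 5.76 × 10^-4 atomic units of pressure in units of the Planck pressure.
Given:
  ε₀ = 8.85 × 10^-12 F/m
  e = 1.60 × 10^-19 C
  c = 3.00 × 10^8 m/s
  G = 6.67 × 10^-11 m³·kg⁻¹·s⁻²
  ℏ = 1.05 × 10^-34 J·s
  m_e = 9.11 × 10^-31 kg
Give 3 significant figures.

3.71 × 10^-104

atomic unit of pressure: P_au = E_h/a₀³ = m_e⁴e¹⁰/((4πε₀)⁵ℏ⁸) = 3.01 × 10^13 Pa
Planck pressure: p_P = c⁷/(ℏG²) = 4.68 × 10^113 Pa
5.76 × 10^-4 × 3.01 × 10^13 / 4.68 × 10^113 = 3.71 × 10^-104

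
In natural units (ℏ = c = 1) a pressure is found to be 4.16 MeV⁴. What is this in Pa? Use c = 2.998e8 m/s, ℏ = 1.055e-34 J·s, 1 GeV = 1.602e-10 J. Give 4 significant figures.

8.659e25 Pa

Pressure is [E]/[L]³ = [E]⁴/(ℏc)³.
1 GeV⁴ → 1/(ℏc)³ × (1 GeV in J)⁴ = 2.082e37 Pa.
Convert the energy scale: 4.16 MeV⁴ = 4.16e-12 GeV⁴.
Result: 4.16e-12 × 2.082e37 = 8.659e25 Pa.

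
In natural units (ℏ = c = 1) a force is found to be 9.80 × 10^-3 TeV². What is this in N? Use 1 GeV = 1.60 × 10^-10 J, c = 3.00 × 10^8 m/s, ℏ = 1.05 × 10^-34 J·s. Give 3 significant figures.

Force is [E]/[L] = [E]²/(ℏc); restore (ℏc)⁻¹.
1 GeV² → 1/(ℏc) × (1 GeV in J)² = 8.13 × 10^5 N.
Convert the energy scale: 9.80 × 10^-3 TeV² = 9.80 × 10^3 GeV².
Result: 9.80 × 10^3 × 8.13 × 10^5 = 7.96 × 10^9 N.

7.96 × 10^9 N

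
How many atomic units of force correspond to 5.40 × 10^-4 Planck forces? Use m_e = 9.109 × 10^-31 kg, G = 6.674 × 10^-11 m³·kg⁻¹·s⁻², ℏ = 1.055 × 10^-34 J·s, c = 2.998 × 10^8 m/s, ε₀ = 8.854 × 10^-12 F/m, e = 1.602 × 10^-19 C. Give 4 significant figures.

Planck force: F_P = c⁴/G = 1.210 × 10^44 N
atomic unit of force: F_au = E_h/a₀ = m_e²e⁶/((4πε₀)³ℏ⁴) = 8.220 × 10^-8 N
5.40 × 10^-4 × 1.210 × 10^44 / 8.220 × 10^-8 = 7.952 × 10^47

7.952 × 10^47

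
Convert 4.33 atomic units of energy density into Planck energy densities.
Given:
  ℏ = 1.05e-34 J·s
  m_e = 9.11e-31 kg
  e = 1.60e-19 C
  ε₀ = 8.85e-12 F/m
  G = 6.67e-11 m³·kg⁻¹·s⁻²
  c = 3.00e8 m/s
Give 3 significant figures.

atomic unit of energy density: u_au = E_h/a₀³ = m_e⁴e¹⁰/((4πε₀)⁵ℏ⁸) = 3.01e13 J/m³
Planck energy density: u_P = c⁷/(ℏG²) = 4.68e113 J/m³
4.33 × 3.01e13 / 4.68e113 = 2.79e-100

2.79e-100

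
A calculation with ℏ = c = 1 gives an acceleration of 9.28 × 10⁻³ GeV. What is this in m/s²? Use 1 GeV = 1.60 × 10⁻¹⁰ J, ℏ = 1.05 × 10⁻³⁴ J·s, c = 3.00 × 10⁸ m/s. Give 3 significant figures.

4.24 × 10³⁰ m/s²

Acceleration is [L]/[T]² = c·[E]/ℏ.
1 GeV → c/ℏ × (1 GeV in J) = 4.57 × 10³² m/s².
Result: 9.28 × 10⁻³ × 4.57 × 10³² = 4.24 × 10³⁰ m/s².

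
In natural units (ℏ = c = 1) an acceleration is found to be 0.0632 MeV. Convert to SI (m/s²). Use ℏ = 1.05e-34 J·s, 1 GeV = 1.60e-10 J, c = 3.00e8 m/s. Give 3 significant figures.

2.89e28 m/s²

Acceleration is [L]/[T]² = c·[E]/ℏ.
1 GeV → c/ℏ × (1 GeV in J) = 4.57e32 m/s².
Convert the energy scale: 0.0632 MeV = 6.32e-5 GeV.
Result: 6.32e-5 × 4.57e32 = 2.89e28 m/s².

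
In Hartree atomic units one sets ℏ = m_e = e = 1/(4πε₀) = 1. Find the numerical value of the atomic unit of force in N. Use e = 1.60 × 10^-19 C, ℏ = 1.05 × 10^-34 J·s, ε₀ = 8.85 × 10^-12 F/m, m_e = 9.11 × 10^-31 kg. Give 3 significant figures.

F_au = E_h/a₀ = m_e²e⁶/((4πε₀)³ℏ⁴)
E_h = 4.38 × 10^-18 J
a₀ = 5.26 × 10^-11 m
E_h/a₀ = 8.33 × 10^-8 N

8.33 × 10^-8 N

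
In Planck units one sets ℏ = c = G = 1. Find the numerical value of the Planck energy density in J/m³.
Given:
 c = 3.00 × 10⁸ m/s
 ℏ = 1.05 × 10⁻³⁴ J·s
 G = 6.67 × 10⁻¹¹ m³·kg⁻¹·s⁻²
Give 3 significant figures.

4.68 × 10¹¹³ J/m³

u_P = c⁷/(ℏG²)
  = 2.19 × 10⁵⁹ / 4.67 × 10⁻⁵⁵
  = 4.68 × 10¹¹³ J/m³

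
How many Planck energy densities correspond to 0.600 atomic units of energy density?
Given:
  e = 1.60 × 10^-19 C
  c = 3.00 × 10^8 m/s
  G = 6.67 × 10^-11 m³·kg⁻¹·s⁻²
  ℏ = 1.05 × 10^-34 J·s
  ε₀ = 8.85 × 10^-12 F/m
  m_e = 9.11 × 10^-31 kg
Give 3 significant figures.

3.86 × 10^-101

atomic unit of energy density: u_au = E_h/a₀³ = m_e⁴e¹⁰/((4πε₀)⁵ℏ⁸) = 3.01 × 10^13 J/m³
Planck energy density: u_P = c⁷/(ℏG²) = 4.68 × 10^113 J/m³
0.600 × 3.01 × 10^13 / 4.68 × 10^113 = 3.86 × 10^-101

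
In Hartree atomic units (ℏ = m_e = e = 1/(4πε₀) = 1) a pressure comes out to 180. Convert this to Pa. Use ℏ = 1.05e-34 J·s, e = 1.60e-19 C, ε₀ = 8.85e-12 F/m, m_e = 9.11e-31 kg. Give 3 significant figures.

One atomic unit of pressure: P_au = E_h/a₀³ = m_e⁴e¹⁰/((4πε₀)⁵ℏ⁸) = 3.01e13 Pa.
180 × 3.01e13 Pa = 5.42e15 Pa

5.42e15 Pa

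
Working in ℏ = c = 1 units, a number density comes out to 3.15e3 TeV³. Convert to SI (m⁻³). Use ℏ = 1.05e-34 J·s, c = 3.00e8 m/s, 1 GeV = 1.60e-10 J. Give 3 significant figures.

Number density is [L]⁻³ = [E]³/(ℏc)³.
1 GeV³ → 1/(ℏc)³ × (1 GeV in J)³ = 1.31e47 m⁻³.
Convert the energy scale: 3.15e3 TeV³ = 3.15e12 GeV³.
Result: 3.15e12 × 1.31e47 = 4.13e59 m⁻³.

4.13e59 m⁻³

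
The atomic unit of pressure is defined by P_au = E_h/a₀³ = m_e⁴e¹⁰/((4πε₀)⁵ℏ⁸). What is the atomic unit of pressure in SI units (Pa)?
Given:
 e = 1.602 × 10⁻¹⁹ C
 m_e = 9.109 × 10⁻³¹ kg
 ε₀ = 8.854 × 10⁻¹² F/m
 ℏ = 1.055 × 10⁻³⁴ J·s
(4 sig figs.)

2.929 × 10¹³ Pa

P_au = E_h/a₀³ = m_e⁴e¹⁰/((4πε₀)⁵ℏ⁸)
E_h = 4.354 × 10⁻¹⁸ J
a₀ = 5.297 × 10⁻¹¹ m
E_h/a₀³ = 2.929 × 10¹³ Pa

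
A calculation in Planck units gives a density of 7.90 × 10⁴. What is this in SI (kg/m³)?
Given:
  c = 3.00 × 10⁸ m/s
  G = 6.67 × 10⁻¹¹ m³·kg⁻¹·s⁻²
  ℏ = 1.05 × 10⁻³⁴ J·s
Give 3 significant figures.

4.11 × 10¹⁰¹ kg/m³

One Planck density: ρ_P = c⁵/(ℏG²) = 5.20 × 10⁹⁶ kg/m³.
7.90 × 10⁴ × 5.20 × 10⁹⁶ kg/m³ = 4.11 × 10¹⁰¹ kg/m³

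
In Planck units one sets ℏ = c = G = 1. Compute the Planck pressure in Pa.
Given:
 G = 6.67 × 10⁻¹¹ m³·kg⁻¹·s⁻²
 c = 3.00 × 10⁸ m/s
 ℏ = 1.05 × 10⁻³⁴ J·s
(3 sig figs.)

4.68 × 10¹¹³ Pa

p_P = c⁷/(ℏG²)
  = 2.19 × 10⁵⁹ / 4.67 × 10⁻⁵⁵
  = 4.68 × 10¹¹³ Pa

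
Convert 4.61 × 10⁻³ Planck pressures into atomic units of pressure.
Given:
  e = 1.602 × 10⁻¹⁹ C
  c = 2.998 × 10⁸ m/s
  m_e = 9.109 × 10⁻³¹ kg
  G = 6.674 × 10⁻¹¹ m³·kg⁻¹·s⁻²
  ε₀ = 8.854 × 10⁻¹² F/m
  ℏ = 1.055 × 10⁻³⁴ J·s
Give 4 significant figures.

7.290 × 10⁹⁷

Planck pressure: p_P = c⁷/(ℏG²) = 4.632 × 10¹¹³ Pa
atomic unit of pressure: P_au = E_h/a₀³ = m_e⁴e¹⁰/((4πε₀)⁵ℏ⁸) = 2.929 × 10¹³ Pa
4.61 × 10⁻³ × 4.632 × 10¹¹³ / 2.929 × 10¹³ = 7.290 × 10⁹⁷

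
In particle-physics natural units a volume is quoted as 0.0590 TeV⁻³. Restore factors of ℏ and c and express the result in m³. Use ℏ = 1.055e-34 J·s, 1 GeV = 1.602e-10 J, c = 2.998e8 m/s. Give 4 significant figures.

Volume is [L]³ = [E]⁻³·(ℏc)³.
1 GeV⁻³ → (ℏc)³ × (1 GeV in J)⁻³ = 7.696e-48 m³.
Convert the energy scale: 0.0590 TeV⁻³ = 5.90e-11 GeV⁻³.
Result: 5.90e-11 × 7.696e-48 = 4.541e-58 m³.

4.541e-58 m³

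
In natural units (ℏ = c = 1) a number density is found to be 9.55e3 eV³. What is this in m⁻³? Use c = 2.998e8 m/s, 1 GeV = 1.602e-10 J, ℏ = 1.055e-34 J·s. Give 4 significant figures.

1.241e24 m⁻³

Number density is [L]⁻³ = [E]³/(ℏc)³.
1 GeV³ → 1/(ℏc)³ × (1 GeV in J)³ = 1.299e47 m⁻³.
Convert the energy scale: 9.55e3 eV³ = 9.55e-24 GeV³.
Result: 9.55e-24 × 1.299e47 = 1.241e24 m⁻³.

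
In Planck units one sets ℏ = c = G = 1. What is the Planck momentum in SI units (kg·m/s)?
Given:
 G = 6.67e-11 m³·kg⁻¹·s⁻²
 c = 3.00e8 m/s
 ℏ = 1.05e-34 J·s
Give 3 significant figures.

6.52 kg·m/s

p_P = √(ℏc³/G)
  = √(42.5)
  = 6.52 kg·m/s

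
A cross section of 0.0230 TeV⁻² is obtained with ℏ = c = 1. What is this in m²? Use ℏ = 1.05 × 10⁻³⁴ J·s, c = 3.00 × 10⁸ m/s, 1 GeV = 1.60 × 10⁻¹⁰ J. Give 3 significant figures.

8.91 × 10⁻⁴⁰ m²

Area is [L]² = [E]⁻²·(ℏc)²; restore (ℏc)².
1 GeV⁻² → (ℏc)² × (1 GeV in J)⁻² = 3.88 × 10⁻³² m².
Convert the energy scale: 0.0230 TeV⁻² = 2.30 × 10⁻⁸ GeV⁻².
Result: 2.30 × 10⁻⁸ × 3.88 × 10⁻³² = 8.91 × 10⁻⁴⁰ m².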